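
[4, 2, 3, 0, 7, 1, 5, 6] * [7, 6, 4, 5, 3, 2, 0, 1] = [3, 4, 5, 7, 1, 6, 2, 0]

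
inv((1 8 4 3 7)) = (1 7 3 4 8)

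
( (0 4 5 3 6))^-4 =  (0 4 5 3 6)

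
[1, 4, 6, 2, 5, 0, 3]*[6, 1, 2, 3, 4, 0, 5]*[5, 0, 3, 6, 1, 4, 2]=[0, 1, 4, 3, 5, 2, 6]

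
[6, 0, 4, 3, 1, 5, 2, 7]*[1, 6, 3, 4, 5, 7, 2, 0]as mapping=[0→2, 1→1, 2→5, 3→4, 4→6, 5→7, 6→3, 7→0]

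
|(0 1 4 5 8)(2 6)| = 10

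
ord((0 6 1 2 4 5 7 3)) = 8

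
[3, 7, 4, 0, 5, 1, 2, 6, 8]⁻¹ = [3, 5, 6, 0, 2, 4, 7, 1, 8]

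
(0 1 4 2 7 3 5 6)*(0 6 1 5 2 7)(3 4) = (0 5 1 3 2)(4 7)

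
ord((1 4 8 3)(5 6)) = 4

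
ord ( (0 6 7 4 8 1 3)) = 7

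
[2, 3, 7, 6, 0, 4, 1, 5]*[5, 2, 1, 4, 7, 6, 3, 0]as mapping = [0→1, 1→4, 2→0, 3→3, 4→5, 5→7, 6→2, 7→6]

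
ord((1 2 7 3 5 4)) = 6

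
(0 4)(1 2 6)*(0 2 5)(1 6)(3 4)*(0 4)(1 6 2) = (0 3)(1 5 4)(2 6)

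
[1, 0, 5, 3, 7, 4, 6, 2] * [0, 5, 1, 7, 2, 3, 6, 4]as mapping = [0→5, 1→0, 2→3, 3→7, 4→4, 5→2, 6→6, 7→1]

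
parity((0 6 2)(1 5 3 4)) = odd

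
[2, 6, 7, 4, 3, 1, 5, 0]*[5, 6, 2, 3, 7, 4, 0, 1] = [2, 0, 1, 7, 3, 6, 4, 5]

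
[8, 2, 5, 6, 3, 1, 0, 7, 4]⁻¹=[6, 5, 1, 4, 8, 2, 3, 7, 0]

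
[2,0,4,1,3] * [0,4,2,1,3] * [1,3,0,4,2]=[0,1,4,2,3]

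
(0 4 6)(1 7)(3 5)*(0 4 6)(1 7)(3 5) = (0 6 4)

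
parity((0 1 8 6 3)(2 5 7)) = even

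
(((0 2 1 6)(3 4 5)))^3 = (0 6 1 2)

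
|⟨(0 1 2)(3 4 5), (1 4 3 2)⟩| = 24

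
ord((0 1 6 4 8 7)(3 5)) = 6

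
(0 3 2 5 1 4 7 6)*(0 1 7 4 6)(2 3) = (0 2 5 7)(1 6)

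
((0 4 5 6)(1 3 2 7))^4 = ()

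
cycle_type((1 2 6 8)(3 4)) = 2.4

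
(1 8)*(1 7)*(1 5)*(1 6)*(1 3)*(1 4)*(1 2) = (1 8 7 5 6 3 4 2)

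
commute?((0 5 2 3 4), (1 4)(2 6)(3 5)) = no:(0 5 2 3 4) * (1 4)(2 6)(3 5) = (0 3 1 4)(2 5 6), (1 4)(2 6)(3 5) * (0 5 2 3 4) = (0 5 4 1)(2 6 3)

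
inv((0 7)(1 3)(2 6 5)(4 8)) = (0 7)(1 3)(2 5 6)(4 8)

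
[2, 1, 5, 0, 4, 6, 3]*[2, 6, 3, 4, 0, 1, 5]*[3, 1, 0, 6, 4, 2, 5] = [6, 5, 1, 0, 3, 2, 4]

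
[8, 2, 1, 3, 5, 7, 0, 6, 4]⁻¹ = [6, 2, 1, 3, 8, 4, 7, 5, 0]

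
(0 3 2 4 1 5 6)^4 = (0 1 3 5 2 6 4)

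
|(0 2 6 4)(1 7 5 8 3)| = 20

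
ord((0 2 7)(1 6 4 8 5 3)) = 6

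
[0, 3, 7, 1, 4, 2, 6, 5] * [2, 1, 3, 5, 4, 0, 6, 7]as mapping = [0→2, 1→5, 2→7, 3→1, 4→4, 5→3, 6→6, 7→0]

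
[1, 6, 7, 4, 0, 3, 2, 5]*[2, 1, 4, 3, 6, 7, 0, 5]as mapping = [0→1, 1→0, 2→5, 3→6, 4→2, 5→3, 6→4, 7→7]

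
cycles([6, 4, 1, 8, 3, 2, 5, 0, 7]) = (0 6 5 2 1 4 3 8 7)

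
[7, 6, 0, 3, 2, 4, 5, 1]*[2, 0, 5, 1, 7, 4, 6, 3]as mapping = [0→3, 1→6, 2→2, 3→1, 4→5, 5→7, 6→4, 7→0]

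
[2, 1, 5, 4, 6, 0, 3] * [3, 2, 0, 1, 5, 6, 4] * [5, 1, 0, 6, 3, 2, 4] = [5, 0, 4, 2, 3, 6, 1]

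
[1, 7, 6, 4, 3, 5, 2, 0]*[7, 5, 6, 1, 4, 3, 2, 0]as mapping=[0→5, 1→0, 2→2, 3→4, 4→1, 5→3, 6→6, 7→7]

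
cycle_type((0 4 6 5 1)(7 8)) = 2.5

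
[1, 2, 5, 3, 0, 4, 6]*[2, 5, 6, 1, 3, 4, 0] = [5, 6, 4, 1, 2, 3, 0]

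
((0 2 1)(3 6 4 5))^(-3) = (3 6 4 5)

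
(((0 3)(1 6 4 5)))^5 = (0 3)(1 6 4 5)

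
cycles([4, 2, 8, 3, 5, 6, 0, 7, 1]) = (0 4 5 6)(1 2 8)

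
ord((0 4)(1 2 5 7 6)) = 10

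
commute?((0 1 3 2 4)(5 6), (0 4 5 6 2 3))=no:(0 1 3 2 4)(5 6) * (0 4 5 6 2 3)=(0 1)(2 5), (0 4 5 6 2 3) * (0 1 3 2 4)(5 6)=(1 3)(4 6)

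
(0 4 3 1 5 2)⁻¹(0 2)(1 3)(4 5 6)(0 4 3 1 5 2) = (0 4)(1 5)(2 6 3)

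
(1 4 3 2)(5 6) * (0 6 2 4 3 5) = (0 6)(1 3 4 5 2)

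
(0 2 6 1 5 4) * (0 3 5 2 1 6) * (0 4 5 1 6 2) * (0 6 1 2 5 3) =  (0 1 6 5 3 2 4)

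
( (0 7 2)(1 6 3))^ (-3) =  ()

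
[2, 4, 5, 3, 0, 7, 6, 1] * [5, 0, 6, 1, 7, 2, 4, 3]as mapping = [0→6, 1→7, 2→2, 3→1, 4→5, 5→3, 6→4, 7→0]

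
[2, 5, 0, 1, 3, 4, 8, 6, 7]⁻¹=[2, 3, 0, 4, 5, 1, 7, 8, 6]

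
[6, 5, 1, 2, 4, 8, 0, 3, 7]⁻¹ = [6, 2, 3, 7, 4, 1, 0, 8, 5]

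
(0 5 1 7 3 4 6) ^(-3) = (0 3 5 4 1 6 7) 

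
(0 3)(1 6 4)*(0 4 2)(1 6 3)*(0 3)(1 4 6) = (0 4 1)(2 3 6)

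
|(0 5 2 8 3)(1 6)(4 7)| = 10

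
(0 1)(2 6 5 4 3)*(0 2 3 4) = (0 1 2 6 5)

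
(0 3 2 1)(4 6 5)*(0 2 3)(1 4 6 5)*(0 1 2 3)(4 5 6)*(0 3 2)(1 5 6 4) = (0 5 1 2 6)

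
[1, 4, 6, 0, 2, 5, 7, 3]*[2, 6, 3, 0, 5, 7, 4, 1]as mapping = [0→6, 1→5, 2→4, 3→2, 4→3, 5→7, 6→1, 7→0]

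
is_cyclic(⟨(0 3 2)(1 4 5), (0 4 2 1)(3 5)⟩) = no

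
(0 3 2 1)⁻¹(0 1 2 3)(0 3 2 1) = (0 1 2 3)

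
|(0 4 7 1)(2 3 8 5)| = 4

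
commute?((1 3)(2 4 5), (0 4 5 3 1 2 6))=no:(1 3)(2 4 5) * (0 4 5 3 1 2 6)=(0 4 3 2 5 6), (0 4 5 3 1 2 6) * (1 3)(2 4 5)=(0 5 1 4 2 6)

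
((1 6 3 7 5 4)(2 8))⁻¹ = (1 4 5 7 3 6)(2 8)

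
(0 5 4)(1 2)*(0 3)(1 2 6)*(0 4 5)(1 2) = (1 6 2)(3 4)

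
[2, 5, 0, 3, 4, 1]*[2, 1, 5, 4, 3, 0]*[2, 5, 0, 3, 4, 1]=[1, 2, 0, 4, 3, 5]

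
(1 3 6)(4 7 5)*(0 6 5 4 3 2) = (0 6 1 2)(3 5)(4 7)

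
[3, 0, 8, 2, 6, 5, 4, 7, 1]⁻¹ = [1, 8, 3, 0, 6, 5, 4, 7, 2]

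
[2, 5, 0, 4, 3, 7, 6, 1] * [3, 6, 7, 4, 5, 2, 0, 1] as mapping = [0→7, 1→2, 2→3, 3→5, 4→4, 5→1, 6→0, 7→6] 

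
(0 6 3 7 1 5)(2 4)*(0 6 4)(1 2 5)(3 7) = (0 4 5 6 7 2)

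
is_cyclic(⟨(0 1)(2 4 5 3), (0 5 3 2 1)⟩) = no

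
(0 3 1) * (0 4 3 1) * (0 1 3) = (0 3 1 4)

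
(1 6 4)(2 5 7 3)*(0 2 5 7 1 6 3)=(0 2 7)(1 3 5)(4 6)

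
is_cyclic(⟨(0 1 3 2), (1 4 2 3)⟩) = no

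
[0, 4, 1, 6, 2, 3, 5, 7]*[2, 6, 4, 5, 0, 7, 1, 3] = [2, 0, 6, 1, 4, 5, 7, 3]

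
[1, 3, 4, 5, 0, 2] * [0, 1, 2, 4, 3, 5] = [1, 4, 3, 5, 0, 2]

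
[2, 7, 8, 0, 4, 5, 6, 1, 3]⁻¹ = [3, 7, 0, 8, 4, 5, 6, 1, 2]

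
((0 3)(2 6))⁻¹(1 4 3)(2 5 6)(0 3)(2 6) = (0 1 4)(2 6 5)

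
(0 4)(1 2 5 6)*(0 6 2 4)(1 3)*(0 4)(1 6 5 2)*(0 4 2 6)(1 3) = (0 2 6 1 4 5 3)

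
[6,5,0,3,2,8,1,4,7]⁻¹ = [2,6,4,3,7,1,0,8,5]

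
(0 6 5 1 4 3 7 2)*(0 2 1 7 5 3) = (0 6 3 5 7 1 4)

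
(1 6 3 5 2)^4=(1 2 5 3 6)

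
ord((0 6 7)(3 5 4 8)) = 12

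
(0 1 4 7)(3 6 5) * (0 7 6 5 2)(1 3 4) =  (0 3 5 4 6 2)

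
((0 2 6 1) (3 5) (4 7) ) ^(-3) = (0 2 6 1) (3 5) (4 7) 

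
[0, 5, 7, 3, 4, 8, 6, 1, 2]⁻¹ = [0, 7, 8, 3, 4, 1, 6, 2, 5]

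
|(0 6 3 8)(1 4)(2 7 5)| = 12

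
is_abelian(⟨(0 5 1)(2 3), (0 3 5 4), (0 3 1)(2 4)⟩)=no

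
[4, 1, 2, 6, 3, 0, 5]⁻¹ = [5, 1, 2, 4, 0, 6, 3]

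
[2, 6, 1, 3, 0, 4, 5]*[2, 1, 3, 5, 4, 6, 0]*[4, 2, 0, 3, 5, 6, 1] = [3, 4, 2, 6, 0, 5, 1]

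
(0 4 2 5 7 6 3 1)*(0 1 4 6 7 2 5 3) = (0 6)(2 3 4 5)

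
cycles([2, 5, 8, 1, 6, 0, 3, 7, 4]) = (0 2 8 4 6 3 1 5)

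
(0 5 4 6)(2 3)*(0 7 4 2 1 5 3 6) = (0 3 1 5 2 6 7 4)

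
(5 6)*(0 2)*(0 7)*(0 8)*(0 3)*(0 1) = (0 2 7 8 3 1)(5 6)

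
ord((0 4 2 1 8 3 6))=7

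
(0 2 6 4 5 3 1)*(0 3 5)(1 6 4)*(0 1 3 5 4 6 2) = (1 5 4)(2 6 3)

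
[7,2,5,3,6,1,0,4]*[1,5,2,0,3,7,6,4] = [4,2,7,0,6,5,1,3]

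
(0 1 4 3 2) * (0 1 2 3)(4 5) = (0 2 1 5 4)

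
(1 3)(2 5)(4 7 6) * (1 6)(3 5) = (1 5 2 3 6 4 7)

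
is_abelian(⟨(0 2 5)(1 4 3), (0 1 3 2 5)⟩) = no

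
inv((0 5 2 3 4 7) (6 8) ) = (0 7 4 3 2 5) (6 8) 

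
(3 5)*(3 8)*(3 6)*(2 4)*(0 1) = (0 1)(2 4)(3 5 8 6)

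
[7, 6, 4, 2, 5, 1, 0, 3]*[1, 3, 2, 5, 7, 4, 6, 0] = [0, 6, 7, 2, 4, 3, 1, 5]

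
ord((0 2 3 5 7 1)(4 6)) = 6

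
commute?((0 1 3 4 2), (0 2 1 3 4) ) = no:(0 1 3 4 2)*(0 2 1 3 4) = (0 3) (1 4), (0 2 1 3 4)*(0 1 3 4 2) = (1 4) (2 3) 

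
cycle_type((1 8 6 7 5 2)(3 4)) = 2.6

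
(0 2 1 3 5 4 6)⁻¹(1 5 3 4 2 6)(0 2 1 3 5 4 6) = (0 3 4 5 6 1)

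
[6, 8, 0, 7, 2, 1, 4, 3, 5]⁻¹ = [2, 5, 4, 7, 6, 8, 0, 3, 1]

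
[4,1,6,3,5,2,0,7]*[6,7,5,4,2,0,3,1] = [2,7,3,4,0,5,6,1]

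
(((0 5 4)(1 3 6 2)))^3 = (1 2 6 3)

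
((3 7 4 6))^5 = (3 7 4 6)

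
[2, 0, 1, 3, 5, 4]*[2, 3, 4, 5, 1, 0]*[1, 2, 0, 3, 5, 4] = [5, 0, 3, 4, 1, 2]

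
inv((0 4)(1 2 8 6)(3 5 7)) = (0 4)(1 6 8 2)(3 7 5)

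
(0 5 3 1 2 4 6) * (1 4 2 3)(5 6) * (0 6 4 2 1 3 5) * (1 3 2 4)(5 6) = (0 1 6 5 2 3 4)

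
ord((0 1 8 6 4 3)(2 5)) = 6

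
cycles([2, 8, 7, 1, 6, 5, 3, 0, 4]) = (0 2 7)(1 8 4 6 3)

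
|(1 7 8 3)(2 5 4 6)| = 4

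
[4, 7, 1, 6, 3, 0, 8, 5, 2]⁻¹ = [5, 2, 8, 4, 0, 7, 3, 1, 6]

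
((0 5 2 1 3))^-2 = (0 1 5 3 2)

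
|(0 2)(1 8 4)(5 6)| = 6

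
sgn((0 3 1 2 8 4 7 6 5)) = 1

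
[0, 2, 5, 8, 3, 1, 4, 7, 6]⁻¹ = [0, 5, 1, 4, 6, 2, 8, 7, 3]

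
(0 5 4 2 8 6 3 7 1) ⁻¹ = (0 1 7 3 6 8 2 4 5) 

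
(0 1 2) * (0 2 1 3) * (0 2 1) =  (0 3 2 1)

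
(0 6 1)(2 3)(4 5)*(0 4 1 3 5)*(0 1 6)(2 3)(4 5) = (1 5 6 2 4)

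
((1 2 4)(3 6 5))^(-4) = (1 4 2)(3 5 6)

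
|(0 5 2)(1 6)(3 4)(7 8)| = 6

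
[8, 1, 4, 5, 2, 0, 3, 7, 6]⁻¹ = [5, 1, 4, 6, 2, 3, 8, 7, 0]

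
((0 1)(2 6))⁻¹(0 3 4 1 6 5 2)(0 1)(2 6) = (0 2 5 6 1 3 4)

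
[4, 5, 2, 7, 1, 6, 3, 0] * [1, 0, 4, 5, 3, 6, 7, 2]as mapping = [0→3, 1→6, 2→4, 3→2, 4→0, 5→7, 6→5, 7→1]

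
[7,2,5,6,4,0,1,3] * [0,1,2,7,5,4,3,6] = [6,2,4,3,5,0,1,7]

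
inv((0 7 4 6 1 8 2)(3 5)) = (0 2 8 1 6 4 7)(3 5)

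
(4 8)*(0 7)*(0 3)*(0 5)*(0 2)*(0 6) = (0 7 3 5 2 6)(4 8)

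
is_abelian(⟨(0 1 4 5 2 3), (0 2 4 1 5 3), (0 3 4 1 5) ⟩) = no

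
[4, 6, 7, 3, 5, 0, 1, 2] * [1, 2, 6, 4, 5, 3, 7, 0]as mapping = [0→5, 1→7, 2→0, 3→4, 4→3, 5→1, 6→2, 7→6]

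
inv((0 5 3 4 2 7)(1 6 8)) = (0 7 2 4 3 5)(1 8 6)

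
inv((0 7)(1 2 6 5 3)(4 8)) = (0 7)(1 3 5 6 2)(4 8)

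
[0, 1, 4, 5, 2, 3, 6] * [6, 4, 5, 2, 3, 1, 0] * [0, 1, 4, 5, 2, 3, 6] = [6, 2, 5, 1, 3, 4, 0]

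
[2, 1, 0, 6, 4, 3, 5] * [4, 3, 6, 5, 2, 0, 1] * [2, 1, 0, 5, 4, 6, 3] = [3, 5, 4, 1, 0, 6, 2]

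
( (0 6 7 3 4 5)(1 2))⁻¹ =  (0 5 4 3 7 6)(1 2)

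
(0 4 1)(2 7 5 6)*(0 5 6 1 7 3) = (0 4 7 6 2 3)(1 5)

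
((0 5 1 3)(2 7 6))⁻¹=(0 3 1 5)(2 6 7)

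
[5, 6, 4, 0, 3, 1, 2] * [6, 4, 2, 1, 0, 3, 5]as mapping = [0→3, 1→5, 2→0, 3→6, 4→1, 5→4, 6→2]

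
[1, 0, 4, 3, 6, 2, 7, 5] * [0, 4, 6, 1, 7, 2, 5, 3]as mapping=[0→4, 1→0, 2→7, 3→1, 4→5, 5→6, 6→3, 7→2]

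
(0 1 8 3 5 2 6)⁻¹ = (0 6 2 5 3 8 1)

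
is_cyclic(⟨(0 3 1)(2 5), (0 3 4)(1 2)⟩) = no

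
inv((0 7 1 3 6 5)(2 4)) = (0 5 6 3 1 7)(2 4)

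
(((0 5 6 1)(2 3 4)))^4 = (2 3 4)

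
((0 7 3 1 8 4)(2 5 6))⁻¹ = (0 4 8 1 3 7)(2 6 5)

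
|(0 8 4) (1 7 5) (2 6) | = 6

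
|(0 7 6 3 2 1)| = 6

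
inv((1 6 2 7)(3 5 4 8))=(1 7 2 6)(3 8 4 5)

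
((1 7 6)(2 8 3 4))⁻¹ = (1 6 7)(2 4 3 8)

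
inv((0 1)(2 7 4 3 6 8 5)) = (0 1)(2 5 8 6 3 4 7)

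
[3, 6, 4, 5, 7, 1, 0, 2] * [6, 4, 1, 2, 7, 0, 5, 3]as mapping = [0→2, 1→5, 2→7, 3→0, 4→3, 5→4, 6→6, 7→1]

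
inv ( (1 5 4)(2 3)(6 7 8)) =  (1 4 5)(2 3)(6 8 7)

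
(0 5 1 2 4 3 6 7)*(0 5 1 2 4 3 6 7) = (0 1 4 6)(2 3 7 5)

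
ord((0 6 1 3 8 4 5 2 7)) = 9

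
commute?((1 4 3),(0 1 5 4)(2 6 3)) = no:(1 4 3)*(0 1 5 4)(2 6 3) = (0 1)(2 6 3 5 4),(0 1 5 4)(2 6 3)*(1 4 3) = (0 4)(1 5 3 2 6)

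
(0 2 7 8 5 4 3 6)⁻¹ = (0 6 3 4 5 8 7 2)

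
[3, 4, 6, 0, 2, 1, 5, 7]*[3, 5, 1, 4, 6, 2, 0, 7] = [4, 6, 0, 3, 1, 5, 2, 7]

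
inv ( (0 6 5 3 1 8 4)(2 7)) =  (0 4 8 1 3 5 6)(2 7)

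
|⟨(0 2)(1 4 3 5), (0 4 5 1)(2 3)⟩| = 360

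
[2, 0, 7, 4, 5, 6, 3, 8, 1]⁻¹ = [1, 8, 0, 6, 3, 4, 5, 2, 7]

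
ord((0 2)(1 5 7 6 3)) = 10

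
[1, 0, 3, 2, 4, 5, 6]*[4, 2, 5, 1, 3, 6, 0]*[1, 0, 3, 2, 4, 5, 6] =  [3, 4, 0, 5, 2, 6, 1]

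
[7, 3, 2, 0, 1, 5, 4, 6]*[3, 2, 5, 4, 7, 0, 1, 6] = [6, 4, 5, 3, 2, 0, 7, 1]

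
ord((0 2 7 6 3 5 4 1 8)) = 9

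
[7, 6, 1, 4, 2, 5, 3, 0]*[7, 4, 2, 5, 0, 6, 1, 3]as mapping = [0→3, 1→1, 2→4, 3→0, 4→2, 5→6, 6→5, 7→7]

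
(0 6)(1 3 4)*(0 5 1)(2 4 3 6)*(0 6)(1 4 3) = (0 2 3 1)(4 6 5)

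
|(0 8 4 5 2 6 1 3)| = 8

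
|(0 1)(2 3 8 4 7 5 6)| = 14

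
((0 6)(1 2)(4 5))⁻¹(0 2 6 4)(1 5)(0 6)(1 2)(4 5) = (0 5 6 1)(2 4)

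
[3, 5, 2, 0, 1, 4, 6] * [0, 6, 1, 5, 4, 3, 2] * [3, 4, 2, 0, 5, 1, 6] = [1, 0, 4, 3, 6, 5, 2]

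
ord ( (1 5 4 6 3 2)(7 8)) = 6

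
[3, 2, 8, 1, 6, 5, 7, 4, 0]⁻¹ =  [8, 3, 1, 0, 7, 5, 4, 6, 2]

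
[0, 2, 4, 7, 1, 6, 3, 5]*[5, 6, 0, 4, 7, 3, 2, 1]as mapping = [0→5, 1→0, 2→7, 3→1, 4→6, 5→2, 6→4, 7→3]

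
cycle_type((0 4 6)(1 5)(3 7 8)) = 2.3^2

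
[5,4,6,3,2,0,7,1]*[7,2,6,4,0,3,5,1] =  [3,0,5,4,6,7,1,2]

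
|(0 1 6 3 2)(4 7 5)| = 15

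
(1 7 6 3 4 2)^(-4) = (1 6 4)(2 7 3)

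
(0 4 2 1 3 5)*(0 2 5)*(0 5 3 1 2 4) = (3 5 4)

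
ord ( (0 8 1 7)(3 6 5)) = 12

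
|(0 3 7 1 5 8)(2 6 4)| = 6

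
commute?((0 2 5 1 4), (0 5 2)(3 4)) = no:(0 2 5 1 4) * (0 5 2)(3 4) = (1 3 4 5), (0 5 2)(3 4) * (0 2 5 1 4) = (0 1 4 3)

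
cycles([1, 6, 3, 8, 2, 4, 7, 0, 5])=(0 1 6 7)(2 3 8 5 4)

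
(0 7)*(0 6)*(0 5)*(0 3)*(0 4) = (0 7 6 5 3 4)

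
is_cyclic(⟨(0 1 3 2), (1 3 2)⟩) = no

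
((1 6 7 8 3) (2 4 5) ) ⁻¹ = (1 3 8 7 6) (2 5 4) 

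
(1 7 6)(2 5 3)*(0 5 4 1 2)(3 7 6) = (0 5 7 3)(1 6 2 4)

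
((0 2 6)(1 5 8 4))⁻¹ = (0 6 2)(1 4 8 5)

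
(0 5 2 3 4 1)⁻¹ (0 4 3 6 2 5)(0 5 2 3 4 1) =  (1 4 6 3 2 5)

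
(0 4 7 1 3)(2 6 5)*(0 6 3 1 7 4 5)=(0 5 2 3 6)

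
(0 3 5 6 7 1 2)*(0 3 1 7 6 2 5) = (0 1 5 2 3)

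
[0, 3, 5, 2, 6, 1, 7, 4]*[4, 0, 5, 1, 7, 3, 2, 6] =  [4, 1, 3, 5, 2, 0, 6, 7]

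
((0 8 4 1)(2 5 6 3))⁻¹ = (0 1 4 8)(2 3 6 5)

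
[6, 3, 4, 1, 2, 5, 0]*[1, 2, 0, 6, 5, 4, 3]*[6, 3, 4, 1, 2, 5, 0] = [1, 0, 5, 4, 6, 2, 3]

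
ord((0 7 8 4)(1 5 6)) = 12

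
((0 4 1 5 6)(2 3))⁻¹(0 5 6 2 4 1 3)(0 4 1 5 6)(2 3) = (0 3 1 5 2 4 6)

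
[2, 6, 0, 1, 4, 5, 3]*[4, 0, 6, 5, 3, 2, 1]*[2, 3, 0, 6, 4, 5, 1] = [1, 3, 4, 2, 6, 0, 5]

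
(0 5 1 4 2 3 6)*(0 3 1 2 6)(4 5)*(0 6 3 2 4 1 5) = (0 1)(2 5 4 3 6)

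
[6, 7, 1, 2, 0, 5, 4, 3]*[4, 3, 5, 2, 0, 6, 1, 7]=[1, 7, 3, 5, 4, 6, 0, 2]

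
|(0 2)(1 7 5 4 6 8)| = 6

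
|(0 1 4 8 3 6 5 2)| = 8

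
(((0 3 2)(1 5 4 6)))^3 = (1 6 4 5)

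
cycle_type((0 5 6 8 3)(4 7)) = 2.5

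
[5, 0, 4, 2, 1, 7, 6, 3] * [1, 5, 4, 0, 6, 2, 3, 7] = [2, 1, 6, 4, 5, 7, 3, 0]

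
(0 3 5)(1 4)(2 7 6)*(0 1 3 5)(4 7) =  (0 5 1 7 6 2 4 3)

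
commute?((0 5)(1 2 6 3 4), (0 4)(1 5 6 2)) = no:(0 5)(1 2 6 3 4)*(0 4)(1 5 6 2) = (0 6 3)(4 5), (0 4)(1 5 6 2)*(0 5)(1 2 6 3 4) = (0 1)(3 4 5)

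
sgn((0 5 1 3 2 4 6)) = 1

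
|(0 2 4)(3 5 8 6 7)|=15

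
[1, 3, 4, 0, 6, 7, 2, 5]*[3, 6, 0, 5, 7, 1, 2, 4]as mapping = [0→6, 1→5, 2→7, 3→3, 4→2, 5→4, 6→0, 7→1]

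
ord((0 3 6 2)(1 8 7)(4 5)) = 12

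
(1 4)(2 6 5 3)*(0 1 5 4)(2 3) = (0 1)(2 6 4 5)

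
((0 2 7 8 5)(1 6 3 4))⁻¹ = (0 5 8 7 2)(1 4 3 6)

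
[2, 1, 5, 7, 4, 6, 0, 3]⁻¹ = [6, 1, 0, 7, 4, 2, 5, 3]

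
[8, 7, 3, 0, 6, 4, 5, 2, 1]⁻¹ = [3, 8, 7, 2, 5, 6, 4, 1, 0]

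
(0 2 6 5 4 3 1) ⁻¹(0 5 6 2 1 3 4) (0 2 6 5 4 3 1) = (0 1 3 2 4 5 6) 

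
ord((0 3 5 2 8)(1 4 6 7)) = 20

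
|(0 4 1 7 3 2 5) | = 7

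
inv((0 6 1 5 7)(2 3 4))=(0 7 5 1 6)(2 4 3)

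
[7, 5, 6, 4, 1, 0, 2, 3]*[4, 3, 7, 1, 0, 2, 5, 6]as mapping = [0→6, 1→2, 2→5, 3→0, 4→3, 5→4, 6→7, 7→1]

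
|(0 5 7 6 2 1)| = 6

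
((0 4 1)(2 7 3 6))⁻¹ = (0 1 4)(2 6 3 7)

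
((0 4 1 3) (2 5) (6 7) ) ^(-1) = (0 3 1 4) (2 5) (6 7) 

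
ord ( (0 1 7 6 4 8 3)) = 7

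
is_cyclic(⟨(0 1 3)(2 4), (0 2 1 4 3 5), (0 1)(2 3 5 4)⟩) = no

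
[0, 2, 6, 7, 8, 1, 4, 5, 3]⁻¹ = [0, 5, 1, 8, 6, 7, 2, 3, 4]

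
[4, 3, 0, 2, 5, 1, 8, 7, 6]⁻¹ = [2, 5, 3, 1, 0, 4, 8, 7, 6]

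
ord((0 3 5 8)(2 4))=4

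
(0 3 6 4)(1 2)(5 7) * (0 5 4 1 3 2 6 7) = (0 2 3 7 4 5)(1 6)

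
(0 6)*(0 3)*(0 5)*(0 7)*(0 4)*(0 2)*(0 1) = (0 6 3 5 7 4 2 1)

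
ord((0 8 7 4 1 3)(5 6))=6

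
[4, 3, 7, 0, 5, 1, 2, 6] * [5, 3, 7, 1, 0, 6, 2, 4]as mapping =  [0→0, 1→1, 2→4, 3→5, 4→6, 5→3, 6→7, 7→2]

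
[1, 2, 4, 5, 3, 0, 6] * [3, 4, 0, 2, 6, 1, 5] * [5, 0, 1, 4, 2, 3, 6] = [2, 5, 6, 0, 1, 4, 3]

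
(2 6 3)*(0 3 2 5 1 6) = (0 3 5 1 6 2)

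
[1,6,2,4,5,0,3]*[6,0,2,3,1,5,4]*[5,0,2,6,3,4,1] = [5,3,2,0,4,1,6] 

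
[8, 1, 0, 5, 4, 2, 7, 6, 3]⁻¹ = [2, 1, 5, 8, 4, 3, 7, 6, 0]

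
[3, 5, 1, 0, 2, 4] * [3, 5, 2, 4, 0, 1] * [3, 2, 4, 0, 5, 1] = [5, 2, 1, 0, 4, 3]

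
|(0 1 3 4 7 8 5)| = 7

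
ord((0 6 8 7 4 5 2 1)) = 8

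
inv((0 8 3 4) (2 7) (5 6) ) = (0 4 3 8) (2 7) (5 6) 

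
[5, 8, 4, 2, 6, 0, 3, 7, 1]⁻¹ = [5, 8, 3, 6, 2, 0, 4, 7, 1]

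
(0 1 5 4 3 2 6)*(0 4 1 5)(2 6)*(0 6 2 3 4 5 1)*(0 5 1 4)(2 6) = (0 4)(1 2 3 6)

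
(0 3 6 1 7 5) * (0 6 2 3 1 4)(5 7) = (0 1 5 6 4)(2 3)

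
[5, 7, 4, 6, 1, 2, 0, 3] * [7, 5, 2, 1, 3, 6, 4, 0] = [6, 0, 3, 4, 5, 2, 7, 1]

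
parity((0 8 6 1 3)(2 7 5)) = even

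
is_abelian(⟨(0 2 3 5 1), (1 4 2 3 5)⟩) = no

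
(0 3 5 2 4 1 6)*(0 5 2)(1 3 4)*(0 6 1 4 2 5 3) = (0 2 4)(3 5 6)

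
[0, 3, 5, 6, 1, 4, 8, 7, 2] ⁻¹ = [0, 4, 8, 1, 5, 2, 3, 7, 6] 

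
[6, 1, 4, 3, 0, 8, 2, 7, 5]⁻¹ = [4, 1, 6, 3, 2, 8, 0, 7, 5]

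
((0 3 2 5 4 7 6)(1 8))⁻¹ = (0 6 7 4 5 2 3)(1 8)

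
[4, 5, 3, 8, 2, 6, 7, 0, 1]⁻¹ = [7, 8, 4, 2, 0, 1, 5, 6, 3]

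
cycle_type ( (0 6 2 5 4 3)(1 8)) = 2.6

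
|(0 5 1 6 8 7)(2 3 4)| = 6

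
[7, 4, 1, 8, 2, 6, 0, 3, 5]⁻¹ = [6, 2, 4, 7, 1, 8, 5, 0, 3]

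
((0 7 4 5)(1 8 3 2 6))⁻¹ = (0 5 4 7)(1 6 2 3 8)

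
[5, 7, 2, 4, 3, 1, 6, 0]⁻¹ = [7, 5, 2, 4, 3, 0, 6, 1]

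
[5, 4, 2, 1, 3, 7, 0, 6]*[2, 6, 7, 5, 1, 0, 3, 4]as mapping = [0→0, 1→1, 2→7, 3→6, 4→5, 5→4, 6→2, 7→3]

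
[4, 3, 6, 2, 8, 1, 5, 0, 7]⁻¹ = [7, 5, 3, 1, 0, 6, 2, 8, 4]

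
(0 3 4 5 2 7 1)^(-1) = (0 1 7 2 5 4 3)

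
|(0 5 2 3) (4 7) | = 4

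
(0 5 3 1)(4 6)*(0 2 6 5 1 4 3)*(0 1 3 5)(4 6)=(0 3 6 5 1 2 4)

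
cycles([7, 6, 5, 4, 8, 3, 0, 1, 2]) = (0 7 1 6)(2 5 3 4 8)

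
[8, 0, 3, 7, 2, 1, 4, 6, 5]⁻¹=[1, 5, 4, 2, 6, 8, 7, 3, 0]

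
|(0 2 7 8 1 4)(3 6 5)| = 6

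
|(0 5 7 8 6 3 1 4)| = 8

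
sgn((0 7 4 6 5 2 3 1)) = -1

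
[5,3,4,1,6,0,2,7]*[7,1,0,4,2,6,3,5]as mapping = [0→6,1→4,2→2,3→1,4→3,5→7,6→0,7→5]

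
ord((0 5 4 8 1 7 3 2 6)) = 9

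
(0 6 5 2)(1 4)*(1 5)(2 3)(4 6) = (0 4 5 3 2)(1 6)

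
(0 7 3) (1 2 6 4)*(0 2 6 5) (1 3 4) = (0 7 4 3 2 5) (1 6) 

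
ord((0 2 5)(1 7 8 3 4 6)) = 6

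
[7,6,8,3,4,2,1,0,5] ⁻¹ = [7,6,5,3,4,8,1,0,2] 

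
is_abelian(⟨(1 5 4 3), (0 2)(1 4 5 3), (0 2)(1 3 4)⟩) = no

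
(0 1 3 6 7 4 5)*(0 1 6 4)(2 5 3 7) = (0 6 2 5 1 7)(3 4)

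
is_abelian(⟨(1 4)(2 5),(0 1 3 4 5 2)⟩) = no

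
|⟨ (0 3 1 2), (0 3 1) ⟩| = 24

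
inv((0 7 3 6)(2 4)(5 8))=(0 6 3 7)(2 4)(5 8)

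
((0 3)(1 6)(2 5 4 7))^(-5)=(0 3)(1 6)(2 7 4 5)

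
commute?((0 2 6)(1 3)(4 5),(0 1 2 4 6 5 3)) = no:(0 2 6)(1 3)(4 5)*(0 1 2 4 6 5 3) = (0 4 3 2 5 6 1),(0 1 2 4 6 5 3)*(0 2 6)(1 3)(4 5) = (0 3 2 5 1 6 4)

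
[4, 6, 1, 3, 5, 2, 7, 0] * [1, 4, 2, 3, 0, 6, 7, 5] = [0, 7, 4, 3, 6, 2, 5, 1] 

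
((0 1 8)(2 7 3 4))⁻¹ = (0 8 1)(2 4 3 7)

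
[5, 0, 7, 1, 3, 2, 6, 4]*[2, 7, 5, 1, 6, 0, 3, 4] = [0, 2, 4, 7, 1, 5, 3, 6]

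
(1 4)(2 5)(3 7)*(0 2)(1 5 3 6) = (0 2 3 7 6 1 4 5)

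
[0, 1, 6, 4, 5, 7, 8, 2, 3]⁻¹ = [0, 1, 7, 8, 3, 4, 2, 5, 6]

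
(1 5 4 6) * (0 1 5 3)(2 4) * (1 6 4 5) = (0 6 1 3)(2 5)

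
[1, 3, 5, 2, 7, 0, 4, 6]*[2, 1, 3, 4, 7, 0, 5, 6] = [1, 4, 0, 3, 6, 2, 7, 5]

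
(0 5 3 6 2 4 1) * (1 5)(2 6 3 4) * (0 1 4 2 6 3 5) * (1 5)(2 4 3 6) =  (0 3 1 5 4)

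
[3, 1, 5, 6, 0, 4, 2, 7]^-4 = [6, 1, 4, 2, 3, 0, 5, 7]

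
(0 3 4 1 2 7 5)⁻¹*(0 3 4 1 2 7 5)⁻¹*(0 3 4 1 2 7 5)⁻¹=(0 2 3 7 4 5 1)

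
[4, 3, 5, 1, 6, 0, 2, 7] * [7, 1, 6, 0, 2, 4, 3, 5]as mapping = [0→2, 1→0, 2→4, 3→1, 4→3, 5→7, 6→6, 7→5]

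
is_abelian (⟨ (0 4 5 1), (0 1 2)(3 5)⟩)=no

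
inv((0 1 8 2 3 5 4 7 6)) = (0 6 7 4 5 3 2 8 1)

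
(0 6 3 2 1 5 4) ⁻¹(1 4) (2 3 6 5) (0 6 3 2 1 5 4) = (0 5) (1 2 3 4) 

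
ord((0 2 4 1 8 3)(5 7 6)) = 6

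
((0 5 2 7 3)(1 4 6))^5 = (1 6 4)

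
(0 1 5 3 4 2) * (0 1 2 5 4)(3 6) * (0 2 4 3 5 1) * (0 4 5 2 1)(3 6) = (0 5 3 1 6 2 4)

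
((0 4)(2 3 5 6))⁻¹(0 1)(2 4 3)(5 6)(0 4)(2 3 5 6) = (0 5 3)(1 4)(2 6)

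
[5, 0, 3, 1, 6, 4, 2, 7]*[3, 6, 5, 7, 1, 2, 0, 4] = [2, 3, 7, 6, 0, 1, 5, 4]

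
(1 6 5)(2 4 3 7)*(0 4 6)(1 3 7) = (0 4 7 2 6 5 3 1)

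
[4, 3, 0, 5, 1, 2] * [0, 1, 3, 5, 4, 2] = [4, 5, 0, 2, 1, 3]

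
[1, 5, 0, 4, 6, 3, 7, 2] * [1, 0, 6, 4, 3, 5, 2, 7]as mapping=[0→0, 1→5, 2→1, 3→3, 4→2, 5→4, 6→7, 7→6]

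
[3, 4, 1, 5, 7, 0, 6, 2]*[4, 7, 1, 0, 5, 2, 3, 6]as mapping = [0→0, 1→5, 2→7, 3→2, 4→6, 5→4, 6→3, 7→1]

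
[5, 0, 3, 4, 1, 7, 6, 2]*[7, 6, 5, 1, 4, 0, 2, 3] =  [0, 7, 1, 4, 6, 3, 2, 5]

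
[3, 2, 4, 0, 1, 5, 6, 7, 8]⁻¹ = [3, 4, 1, 0, 2, 5, 6, 7, 8]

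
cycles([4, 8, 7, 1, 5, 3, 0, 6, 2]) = (0 4 5 3 1 8 2 7 6)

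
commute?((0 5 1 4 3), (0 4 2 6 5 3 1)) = no:(0 5 1 4 3) * (0 4 2 6 5 3 1) = (0 3 4 1 2 6 5), (0 4 2 6 5 3 1) * (0 5 1 4 3) = (0 3 4 2 6 1 5)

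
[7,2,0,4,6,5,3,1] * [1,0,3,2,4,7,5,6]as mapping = [0→6,1→3,2→1,3→4,4→5,5→7,6→2,7→0]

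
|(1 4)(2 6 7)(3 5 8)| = 6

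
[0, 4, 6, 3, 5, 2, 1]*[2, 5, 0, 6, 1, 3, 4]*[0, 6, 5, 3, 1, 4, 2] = [5, 6, 1, 2, 3, 0, 4]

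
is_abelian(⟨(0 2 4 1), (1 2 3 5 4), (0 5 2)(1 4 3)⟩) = no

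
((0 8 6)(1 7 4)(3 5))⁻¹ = (0 6 8)(1 4 7)(3 5)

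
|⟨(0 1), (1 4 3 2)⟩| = 120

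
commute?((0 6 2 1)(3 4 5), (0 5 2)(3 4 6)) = no:(0 6 2 1)(3 4 5)*(0 5 2)(3 4 6) = (0 3 6)(1 5 4 2), (0 5 2)(3 4 6)*(0 6 2 1)(3 4 5) = (0 3 5 1)(2 6 4)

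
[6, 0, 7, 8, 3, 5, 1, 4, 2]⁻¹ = [1, 6, 8, 4, 7, 5, 0, 2, 3]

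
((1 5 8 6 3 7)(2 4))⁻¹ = (1 7 3 6 8 5)(2 4)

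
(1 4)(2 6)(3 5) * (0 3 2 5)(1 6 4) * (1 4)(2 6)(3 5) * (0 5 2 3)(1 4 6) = (0 2 4 3 5 1 6)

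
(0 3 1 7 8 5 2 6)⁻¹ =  (0 6 2 5 8 7 1 3)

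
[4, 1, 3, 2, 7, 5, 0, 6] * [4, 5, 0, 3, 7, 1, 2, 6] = [7, 5, 3, 0, 6, 1, 4, 2]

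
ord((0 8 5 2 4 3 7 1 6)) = 9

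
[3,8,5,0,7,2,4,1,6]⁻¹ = [3,7,5,0,6,2,8,4,1]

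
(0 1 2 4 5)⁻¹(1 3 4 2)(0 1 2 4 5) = (2 3 5 4)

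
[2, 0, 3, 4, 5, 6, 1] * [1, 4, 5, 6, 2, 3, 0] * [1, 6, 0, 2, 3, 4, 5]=[4, 6, 5, 0, 2, 1, 3]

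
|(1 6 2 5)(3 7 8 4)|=4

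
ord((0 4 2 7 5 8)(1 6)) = 6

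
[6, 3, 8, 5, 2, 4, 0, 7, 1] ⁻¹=[6, 8, 4, 1, 5, 3, 0, 7, 2] 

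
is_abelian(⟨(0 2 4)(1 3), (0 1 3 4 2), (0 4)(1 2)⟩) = no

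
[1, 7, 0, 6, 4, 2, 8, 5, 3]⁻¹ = [2, 0, 5, 8, 4, 7, 3, 1, 6]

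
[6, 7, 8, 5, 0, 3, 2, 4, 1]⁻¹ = [4, 8, 6, 5, 7, 3, 0, 1, 2]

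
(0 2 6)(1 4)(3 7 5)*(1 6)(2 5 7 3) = (0 5 2 1 4 6)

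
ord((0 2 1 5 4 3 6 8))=8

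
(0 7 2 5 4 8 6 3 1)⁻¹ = (0 1 3 6 8 4 5 2 7)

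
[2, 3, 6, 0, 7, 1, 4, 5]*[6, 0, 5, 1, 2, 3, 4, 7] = [5, 1, 4, 6, 7, 0, 2, 3]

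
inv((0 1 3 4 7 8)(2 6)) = (0 8 7 4 3 1)(2 6)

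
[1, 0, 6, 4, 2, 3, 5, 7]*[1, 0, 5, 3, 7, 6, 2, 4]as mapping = [0→0, 1→1, 2→2, 3→7, 4→5, 5→3, 6→6, 7→4]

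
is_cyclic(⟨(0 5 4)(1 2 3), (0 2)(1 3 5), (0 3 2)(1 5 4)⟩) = no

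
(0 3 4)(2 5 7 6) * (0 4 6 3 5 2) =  (0 5 7 3 6)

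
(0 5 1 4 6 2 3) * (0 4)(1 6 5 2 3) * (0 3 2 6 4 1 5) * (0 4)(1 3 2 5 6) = (0 1 2 6 5)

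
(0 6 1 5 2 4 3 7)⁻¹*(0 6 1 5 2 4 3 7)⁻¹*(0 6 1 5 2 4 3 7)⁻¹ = (0 4 1 7 2 6 3 5)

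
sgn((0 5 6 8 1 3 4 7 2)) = 1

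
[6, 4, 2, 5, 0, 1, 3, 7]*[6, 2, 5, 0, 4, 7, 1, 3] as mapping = [0→1, 1→4, 2→5, 3→7, 4→6, 5→2, 6→0, 7→3] 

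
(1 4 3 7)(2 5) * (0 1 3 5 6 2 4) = (0 1)(2 6)(3 7)(4 5)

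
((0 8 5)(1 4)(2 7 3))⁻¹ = (0 5 8)(1 4)(2 3 7)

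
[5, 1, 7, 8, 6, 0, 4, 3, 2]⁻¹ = [5, 1, 8, 7, 6, 0, 4, 2, 3]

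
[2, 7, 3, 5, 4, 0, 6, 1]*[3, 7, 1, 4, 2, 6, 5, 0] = [1, 0, 4, 6, 2, 3, 5, 7]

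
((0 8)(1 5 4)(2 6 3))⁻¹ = (0 8)(1 4 5)(2 3 6)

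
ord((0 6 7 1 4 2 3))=7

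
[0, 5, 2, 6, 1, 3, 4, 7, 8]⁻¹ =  [0, 4, 2, 5, 6, 1, 3, 7, 8]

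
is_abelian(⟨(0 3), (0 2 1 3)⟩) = no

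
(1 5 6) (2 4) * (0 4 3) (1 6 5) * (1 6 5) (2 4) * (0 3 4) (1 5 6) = (0 2 4) 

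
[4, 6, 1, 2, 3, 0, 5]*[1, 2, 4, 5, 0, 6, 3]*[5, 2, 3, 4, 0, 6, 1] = [5, 4, 3, 0, 6, 2, 1] 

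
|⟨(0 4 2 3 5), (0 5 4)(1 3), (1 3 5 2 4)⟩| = 720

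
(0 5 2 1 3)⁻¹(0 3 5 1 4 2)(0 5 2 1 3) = (0 2 3 4 1 5)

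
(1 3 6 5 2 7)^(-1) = (1 7 2 5 6 3)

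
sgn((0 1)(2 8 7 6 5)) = -1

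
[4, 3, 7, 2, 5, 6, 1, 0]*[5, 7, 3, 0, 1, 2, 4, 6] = [1, 0, 6, 3, 2, 4, 7, 5] 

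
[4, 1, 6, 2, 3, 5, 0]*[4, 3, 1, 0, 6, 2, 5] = [6, 3, 5, 1, 0, 2, 4] 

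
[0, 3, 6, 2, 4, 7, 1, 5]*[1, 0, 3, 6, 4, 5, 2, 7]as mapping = [0→1, 1→6, 2→2, 3→3, 4→4, 5→7, 6→0, 7→5]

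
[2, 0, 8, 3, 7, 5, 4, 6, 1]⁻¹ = [1, 8, 0, 3, 6, 5, 7, 4, 2]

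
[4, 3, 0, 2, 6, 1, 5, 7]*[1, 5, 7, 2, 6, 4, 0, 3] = [6, 2, 1, 7, 0, 5, 4, 3]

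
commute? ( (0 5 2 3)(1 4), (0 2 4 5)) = no: (0 5 2 3)(1 4) * (0 2 4 5) = (1 5 4)(2 3), (0 2 4 5) * (0 5 2 3)(1 4) = (0 3)(1 4 2)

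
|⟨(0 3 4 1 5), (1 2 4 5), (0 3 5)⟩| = 720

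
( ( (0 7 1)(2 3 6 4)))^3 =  (2 4 6 3)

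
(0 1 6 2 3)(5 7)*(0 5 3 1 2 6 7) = (0 2 1 7 3 5)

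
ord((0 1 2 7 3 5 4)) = 7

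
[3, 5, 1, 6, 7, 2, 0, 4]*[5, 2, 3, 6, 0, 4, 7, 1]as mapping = [0→6, 1→4, 2→2, 3→7, 4→1, 5→3, 6→5, 7→0]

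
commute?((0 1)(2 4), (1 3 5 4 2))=no:(0 1)(2 4) * (1 3 5 4 2)=(0 3 5 4 1), (1 3 5 4 2) * (0 1)(2 4)=(0 1 3 5 2)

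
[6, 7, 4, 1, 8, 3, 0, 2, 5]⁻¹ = [6, 3, 7, 5, 2, 8, 0, 1, 4]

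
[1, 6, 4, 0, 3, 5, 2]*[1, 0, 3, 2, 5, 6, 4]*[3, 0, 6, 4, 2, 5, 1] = [3, 2, 5, 0, 6, 1, 4]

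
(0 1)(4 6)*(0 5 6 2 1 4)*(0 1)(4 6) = (0 6 1 5 4 2)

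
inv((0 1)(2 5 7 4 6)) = (0 1)(2 6 4 7 5)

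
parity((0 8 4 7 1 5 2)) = even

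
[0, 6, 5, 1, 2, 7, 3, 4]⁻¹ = [0, 3, 4, 6, 7, 2, 1, 5]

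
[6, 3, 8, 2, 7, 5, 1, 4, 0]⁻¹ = [8, 6, 3, 1, 7, 5, 0, 4, 2]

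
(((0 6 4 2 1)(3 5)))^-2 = (0 2 6 1 4)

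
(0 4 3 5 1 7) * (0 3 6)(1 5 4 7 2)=(0 7 3 4 6)(1 2)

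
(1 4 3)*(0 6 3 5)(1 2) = (0 6 3 2 1 4 5)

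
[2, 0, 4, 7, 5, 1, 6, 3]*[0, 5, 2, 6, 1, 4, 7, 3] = [2, 0, 1, 3, 4, 5, 7, 6]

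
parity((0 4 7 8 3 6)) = odd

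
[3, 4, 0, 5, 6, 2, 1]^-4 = [0, 6, 2, 3, 1, 5, 4]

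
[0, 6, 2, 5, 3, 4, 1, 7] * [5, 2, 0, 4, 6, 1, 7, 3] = [5, 7, 0, 1, 4, 6, 2, 3]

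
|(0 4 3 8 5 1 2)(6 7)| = 14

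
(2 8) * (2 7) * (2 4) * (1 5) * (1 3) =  (1 5 3)(2 8 7 4)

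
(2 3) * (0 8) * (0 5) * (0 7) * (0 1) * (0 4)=(0 8 5 7 1 4)(2 3)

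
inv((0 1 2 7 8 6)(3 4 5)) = (0 6 8 7 2 1)(3 5 4)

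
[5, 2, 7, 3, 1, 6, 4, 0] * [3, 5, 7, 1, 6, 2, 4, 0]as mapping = [0→2, 1→7, 2→0, 3→1, 4→5, 5→4, 6→6, 7→3]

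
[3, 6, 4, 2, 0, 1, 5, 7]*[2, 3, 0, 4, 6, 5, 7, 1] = [4, 7, 6, 0, 2, 3, 5, 1]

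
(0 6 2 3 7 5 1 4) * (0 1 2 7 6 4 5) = (0 4 1 5 2 3 6 7)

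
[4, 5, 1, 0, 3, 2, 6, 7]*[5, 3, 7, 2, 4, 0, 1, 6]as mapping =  [0→4, 1→0, 2→3, 3→5, 4→2, 5→7, 6→1, 7→6]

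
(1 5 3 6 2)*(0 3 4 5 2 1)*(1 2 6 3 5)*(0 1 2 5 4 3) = (0 4 2 1 6 5 3)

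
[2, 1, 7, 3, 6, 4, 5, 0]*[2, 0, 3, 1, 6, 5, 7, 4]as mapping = [0→3, 1→0, 2→4, 3→1, 4→7, 5→6, 6→5, 7→2]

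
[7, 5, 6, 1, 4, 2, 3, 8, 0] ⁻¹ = [8, 3, 5, 6, 4, 1, 2, 0, 7] 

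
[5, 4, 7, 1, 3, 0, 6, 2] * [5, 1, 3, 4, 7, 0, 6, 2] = [0, 7, 2, 1, 4, 5, 6, 3]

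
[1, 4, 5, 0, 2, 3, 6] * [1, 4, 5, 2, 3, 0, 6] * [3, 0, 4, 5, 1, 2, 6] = [1, 5, 3, 0, 2, 4, 6]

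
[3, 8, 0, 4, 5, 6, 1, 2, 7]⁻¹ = [2, 6, 7, 0, 3, 4, 5, 8, 1]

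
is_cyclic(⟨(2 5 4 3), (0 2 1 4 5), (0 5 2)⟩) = no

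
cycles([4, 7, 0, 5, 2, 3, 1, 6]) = (0 4 2)(1 7 6)(3 5)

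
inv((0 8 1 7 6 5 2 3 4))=(0 4 3 2 5 6 7 1 8)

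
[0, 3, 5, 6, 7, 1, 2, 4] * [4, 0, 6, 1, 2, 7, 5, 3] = [4, 1, 7, 5, 3, 0, 6, 2] 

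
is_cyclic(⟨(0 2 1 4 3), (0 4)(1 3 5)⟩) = no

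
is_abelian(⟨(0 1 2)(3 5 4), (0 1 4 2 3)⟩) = no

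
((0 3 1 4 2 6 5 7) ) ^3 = (0 4 5 3 2 7 1 6) 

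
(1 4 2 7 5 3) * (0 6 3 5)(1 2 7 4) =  (0 6 3 2 4 7)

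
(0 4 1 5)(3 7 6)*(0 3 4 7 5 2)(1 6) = (0 7 1 2)(3 5)(4 6)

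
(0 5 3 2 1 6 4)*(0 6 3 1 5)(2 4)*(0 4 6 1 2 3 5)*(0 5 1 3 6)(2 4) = (0 2 5 4 3)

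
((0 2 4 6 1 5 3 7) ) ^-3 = (0 5 4 7 1 2 3 6) 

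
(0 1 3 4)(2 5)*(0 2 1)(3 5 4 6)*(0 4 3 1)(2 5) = (0 4 5)(1 2 3 6)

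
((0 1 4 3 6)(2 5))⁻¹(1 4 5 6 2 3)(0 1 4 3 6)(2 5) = (0 5 6 4 3 2)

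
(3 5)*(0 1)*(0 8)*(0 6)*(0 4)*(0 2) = (0 1 8 6 4 2)(3 5)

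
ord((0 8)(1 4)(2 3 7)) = 6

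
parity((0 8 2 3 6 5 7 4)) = odd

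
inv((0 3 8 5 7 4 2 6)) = (0 6 2 4 7 5 8 3)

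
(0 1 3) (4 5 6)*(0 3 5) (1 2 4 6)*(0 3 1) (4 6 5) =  (0 2 6 5) (1 4 3) 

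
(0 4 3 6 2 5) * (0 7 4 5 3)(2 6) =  (0 5 7 4)(2 3)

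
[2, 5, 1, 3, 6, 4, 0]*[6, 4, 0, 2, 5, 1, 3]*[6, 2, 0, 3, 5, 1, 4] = [6, 2, 5, 0, 3, 1, 4]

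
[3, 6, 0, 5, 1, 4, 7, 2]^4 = [1, 0, 4, 6, 2, 7, 3, 5]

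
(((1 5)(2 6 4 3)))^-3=(1 5)(2 6 4 3)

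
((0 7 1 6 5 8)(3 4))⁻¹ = (0 8 5 6 1 7)(3 4)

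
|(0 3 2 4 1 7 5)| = 7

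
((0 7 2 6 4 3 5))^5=(0 3 6 7 5 4 2)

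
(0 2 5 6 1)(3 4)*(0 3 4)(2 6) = (0 6 1 3)(2 5)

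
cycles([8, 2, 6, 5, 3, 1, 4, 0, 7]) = (0 8 7)(1 2 6 4 3 5)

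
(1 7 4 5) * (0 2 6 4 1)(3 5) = (0 2 6 4 3 5)(1 7)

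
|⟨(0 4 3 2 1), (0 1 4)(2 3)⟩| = 120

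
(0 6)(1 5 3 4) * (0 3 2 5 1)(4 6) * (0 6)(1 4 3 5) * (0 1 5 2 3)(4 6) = (1 6 2 5 3)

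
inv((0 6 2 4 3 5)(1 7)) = (0 5 3 4 2 6)(1 7)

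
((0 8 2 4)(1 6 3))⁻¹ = (0 4 2 8)(1 3 6)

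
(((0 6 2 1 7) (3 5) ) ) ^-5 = (3 5) 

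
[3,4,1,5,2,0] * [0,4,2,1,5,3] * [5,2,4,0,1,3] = [2,3,1,0,4,5]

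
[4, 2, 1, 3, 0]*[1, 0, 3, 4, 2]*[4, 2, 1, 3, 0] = [1, 3, 4, 0, 2]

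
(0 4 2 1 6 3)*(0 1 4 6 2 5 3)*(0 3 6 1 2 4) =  (0 1 4 5 6 3 2)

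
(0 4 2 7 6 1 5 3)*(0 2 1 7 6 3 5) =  (0 4 1)(2 6 7 3)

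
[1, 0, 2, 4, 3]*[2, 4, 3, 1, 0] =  [4, 2, 3, 0, 1]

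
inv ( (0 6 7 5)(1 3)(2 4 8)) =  (0 5 7 6)(1 3)(2 8 4)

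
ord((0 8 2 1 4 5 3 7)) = 8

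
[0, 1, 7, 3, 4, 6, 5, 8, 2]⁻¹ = [0, 1, 8, 3, 4, 6, 5, 2, 7]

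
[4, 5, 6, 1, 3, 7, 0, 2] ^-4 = [5, 6, 3, 2, 7, 0, 1, 4] 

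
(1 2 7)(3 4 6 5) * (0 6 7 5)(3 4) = (0 6)(1 2 5 4 7)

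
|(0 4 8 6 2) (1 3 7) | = 15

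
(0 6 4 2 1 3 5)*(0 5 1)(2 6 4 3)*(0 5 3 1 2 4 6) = (0 6 1 4)(2 5 3)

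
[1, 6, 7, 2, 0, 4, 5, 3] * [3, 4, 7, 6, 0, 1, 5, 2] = [4, 5, 2, 7, 3, 0, 1, 6]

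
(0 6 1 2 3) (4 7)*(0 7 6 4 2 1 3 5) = (0 4 6 3 7 2 5) 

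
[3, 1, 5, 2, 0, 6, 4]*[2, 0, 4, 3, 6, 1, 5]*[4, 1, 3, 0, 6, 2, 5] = [0, 4, 1, 6, 3, 2, 5]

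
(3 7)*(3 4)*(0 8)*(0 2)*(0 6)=(0 8 2 6)(3 7 4)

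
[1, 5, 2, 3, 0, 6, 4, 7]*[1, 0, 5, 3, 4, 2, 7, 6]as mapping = [0→0, 1→2, 2→5, 3→3, 4→1, 5→7, 6→4, 7→6]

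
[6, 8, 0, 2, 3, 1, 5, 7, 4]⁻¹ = [2, 5, 3, 4, 8, 6, 0, 7, 1]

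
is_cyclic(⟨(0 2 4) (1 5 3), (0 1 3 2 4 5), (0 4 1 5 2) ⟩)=no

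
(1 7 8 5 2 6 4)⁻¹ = (1 4 6 2 5 8 7)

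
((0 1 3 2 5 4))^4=(0 5 3)(1 4 2)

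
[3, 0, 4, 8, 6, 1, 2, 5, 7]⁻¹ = [1, 5, 6, 0, 2, 7, 4, 8, 3]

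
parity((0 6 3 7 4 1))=odd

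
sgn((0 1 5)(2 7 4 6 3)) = 1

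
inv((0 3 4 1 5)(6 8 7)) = (0 5 1 4 3)(6 7 8)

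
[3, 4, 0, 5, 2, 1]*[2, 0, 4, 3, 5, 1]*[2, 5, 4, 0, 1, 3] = [0, 3, 4, 5, 1, 2]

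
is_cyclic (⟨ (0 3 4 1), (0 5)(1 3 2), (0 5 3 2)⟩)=no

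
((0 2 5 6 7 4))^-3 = (0 6)(2 7)(4 5)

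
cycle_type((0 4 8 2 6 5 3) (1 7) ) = 2.7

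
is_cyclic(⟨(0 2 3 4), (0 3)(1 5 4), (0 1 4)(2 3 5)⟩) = no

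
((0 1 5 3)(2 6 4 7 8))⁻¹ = (0 3 5 1)(2 8 7 4 6)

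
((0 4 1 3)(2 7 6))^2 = (0 1)(2 6 7)(3 4)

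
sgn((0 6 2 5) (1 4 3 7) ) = 1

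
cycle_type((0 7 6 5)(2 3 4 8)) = 4^2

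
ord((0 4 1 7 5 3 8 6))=8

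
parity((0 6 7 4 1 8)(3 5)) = even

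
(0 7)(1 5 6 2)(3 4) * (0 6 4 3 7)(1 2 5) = (4 7 6 5)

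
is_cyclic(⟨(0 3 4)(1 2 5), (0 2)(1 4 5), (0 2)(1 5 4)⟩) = no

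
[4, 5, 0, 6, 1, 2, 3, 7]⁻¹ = [2, 4, 5, 6, 0, 1, 3, 7]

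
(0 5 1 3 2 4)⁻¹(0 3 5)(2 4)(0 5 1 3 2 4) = (0 4)(1 5 2)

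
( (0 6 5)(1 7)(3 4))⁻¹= (0 5 6)(1 7)(3 4)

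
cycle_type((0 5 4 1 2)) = 5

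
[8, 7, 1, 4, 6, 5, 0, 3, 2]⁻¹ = [6, 2, 8, 7, 3, 5, 4, 1, 0]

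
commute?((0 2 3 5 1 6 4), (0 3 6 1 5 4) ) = no:(0 2 3 5 1 6 4) * (0 3 6 1 5 4) = (0 2 6) (3 4), (0 3 6 1 5 4) * (0 2 3 5 1 6 4) = (0 5) (2 3 4) 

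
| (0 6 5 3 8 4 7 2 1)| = 9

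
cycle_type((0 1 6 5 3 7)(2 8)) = 2.6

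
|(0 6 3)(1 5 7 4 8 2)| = 6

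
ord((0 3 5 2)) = 4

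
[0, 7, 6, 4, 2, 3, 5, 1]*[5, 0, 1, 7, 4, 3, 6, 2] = [5, 2, 6, 4, 1, 7, 3, 0]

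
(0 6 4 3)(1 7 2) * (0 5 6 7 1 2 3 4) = (0 7 3 5 6)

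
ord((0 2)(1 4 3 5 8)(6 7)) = 10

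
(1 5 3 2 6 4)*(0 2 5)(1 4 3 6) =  (0 2 1)(3 5 6)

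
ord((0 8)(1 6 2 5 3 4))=6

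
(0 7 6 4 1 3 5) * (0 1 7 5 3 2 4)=(0 5 1 2 4 7 6)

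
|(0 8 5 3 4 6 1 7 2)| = 9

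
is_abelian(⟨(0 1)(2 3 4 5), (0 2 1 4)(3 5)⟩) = no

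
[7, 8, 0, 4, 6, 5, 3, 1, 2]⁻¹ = [2, 7, 8, 6, 3, 5, 4, 0, 1]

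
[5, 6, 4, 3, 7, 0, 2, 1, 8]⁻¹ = [5, 7, 6, 3, 2, 0, 1, 4, 8]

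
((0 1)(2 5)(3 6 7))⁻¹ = (0 1)(2 5)(3 7 6)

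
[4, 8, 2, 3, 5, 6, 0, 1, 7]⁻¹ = [6, 7, 2, 3, 0, 4, 5, 8, 1]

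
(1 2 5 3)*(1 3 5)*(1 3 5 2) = (2 3 5)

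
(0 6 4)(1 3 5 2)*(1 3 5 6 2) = (0 2 3 6 4)(1 5)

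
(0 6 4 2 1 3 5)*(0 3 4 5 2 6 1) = (0 1 4 6 5 3 2)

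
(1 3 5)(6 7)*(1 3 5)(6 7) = (1 5 3)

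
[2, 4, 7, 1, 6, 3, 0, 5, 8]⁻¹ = [6, 3, 0, 5, 1, 7, 4, 2, 8]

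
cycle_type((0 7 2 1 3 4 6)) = 7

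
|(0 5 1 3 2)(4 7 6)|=15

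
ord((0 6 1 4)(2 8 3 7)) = 4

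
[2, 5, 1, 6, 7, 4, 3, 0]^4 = [4, 0, 7, 3, 1, 2, 6, 5]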